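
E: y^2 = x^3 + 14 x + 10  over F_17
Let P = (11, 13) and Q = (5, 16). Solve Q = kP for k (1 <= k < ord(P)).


Enumerate multiples of P until we hit Q = (5, 16):
  1P = (11, 13)
  2P = (14, 3)
  3P = (5, 1)
  4P = (5, 16)
Match found at i = 4.

k = 4


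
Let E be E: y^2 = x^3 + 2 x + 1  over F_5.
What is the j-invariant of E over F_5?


Delta = -16(4 a^3 + 27 b^2) mod 5 = 1
-1728 * (4 a)^3 = -1728 * (4*2)^3 mod 5 = 4
j = 4 * 1^(-1) mod 5 = 4

j = 4 (mod 5)


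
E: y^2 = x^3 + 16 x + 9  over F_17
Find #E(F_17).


For each x in F_17, count y with y^2 = x^3 + 16 x + 9 mod 17:
  x = 0: RHS = 9, y in [3, 14]  -> 2 point(s)
  x = 1: RHS = 9, y in [3, 14]  -> 2 point(s)
  x = 2: RHS = 15, y in [7, 10]  -> 2 point(s)
  x = 3: RHS = 16, y in [4, 13]  -> 2 point(s)
  x = 4: RHS = 1, y in [1, 16]  -> 2 point(s)
  x = 6: RHS = 15, y in [7, 10]  -> 2 point(s)
  x = 9: RHS = 15, y in [7, 10]  -> 2 point(s)
  x = 10: RHS = 13, y in [8, 9]  -> 2 point(s)
  x = 12: RHS = 8, y in [5, 12]  -> 2 point(s)
  x = 13: RHS = 0, y in [0]  -> 1 point(s)
  x = 14: RHS = 2, y in [6, 11]  -> 2 point(s)
  x = 16: RHS = 9, y in [3, 14]  -> 2 point(s)
Affine points: 23. Add the point at infinity: total = 24.

#E(F_17) = 24


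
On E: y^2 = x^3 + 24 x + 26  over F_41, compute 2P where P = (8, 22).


k = 2 = 10_2 (binary, LSB first: 01)
Double-and-add from P = (8, 22):
  bit 0 = 0: acc unchanged = O
  bit 1 = 1: acc = O + (2, 0) = (2, 0)

2P = (2, 0)


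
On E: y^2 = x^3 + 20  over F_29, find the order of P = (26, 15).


Compute successive multiples of P until we hit O:
  1P = (26, 15)
  2P = (10, 11)
  3P = (13, 10)
  4P = (14, 3)
  5P = (19, 21)
  6P = (9, 16)
  7P = (22, 24)
  8P = (6, 27)
  ... (continuing to 30P)
  30P = O

ord(P) = 30


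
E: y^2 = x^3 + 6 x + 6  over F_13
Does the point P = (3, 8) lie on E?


Check whether y^2 = x^3 + 6 x + 6 (mod 13) for (x, y) = (3, 8).
LHS: y^2 = 8^2 mod 13 = 12
RHS: x^3 + 6 x + 6 = 3^3 + 6*3 + 6 mod 13 = 12
LHS = RHS

Yes, on the curve


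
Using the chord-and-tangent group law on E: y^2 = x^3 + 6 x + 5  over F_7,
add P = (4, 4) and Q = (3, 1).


P != Q, so use the chord formula.
s = (y2 - y1) / (x2 - x1) = (4) / (6) mod 7 = 3
x3 = s^2 - x1 - x2 mod 7 = 3^2 - 4 - 3 = 2
y3 = s (x1 - x3) - y1 mod 7 = 3 * (4 - 2) - 4 = 2

P + Q = (2, 2)


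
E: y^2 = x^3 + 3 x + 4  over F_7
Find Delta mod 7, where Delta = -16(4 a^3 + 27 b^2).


4 a^3 + 27 b^2 = 4*3^3 + 27*4^2 = 108 + 432 = 540
Delta = -16 * (540) = -8640
Delta mod 7 = 5

Delta = 5 (mod 7)


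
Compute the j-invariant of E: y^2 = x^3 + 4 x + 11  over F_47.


Delta = -16(4 a^3 + 27 b^2) mod 47 = 32
-1728 * (4 a)^3 = -1728 * (4*4)^3 mod 47 = 30
j = 30 * 32^(-1) mod 47 = 45

j = 45 (mod 47)


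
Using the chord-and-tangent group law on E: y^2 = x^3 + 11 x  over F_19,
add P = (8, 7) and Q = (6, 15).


P != Q, so use the chord formula.
s = (y2 - y1) / (x2 - x1) = (8) / (17) mod 19 = 15
x3 = s^2 - x1 - x2 mod 19 = 15^2 - 8 - 6 = 2
y3 = s (x1 - x3) - y1 mod 19 = 15 * (8 - 2) - 7 = 7

P + Q = (2, 7)


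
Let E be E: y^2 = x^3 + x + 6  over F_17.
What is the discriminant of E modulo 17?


4 a^3 + 27 b^2 = 4*1^3 + 27*6^2 = 4 + 972 = 976
Delta = -16 * (976) = -15616
Delta mod 17 = 7

Delta = 7 (mod 17)


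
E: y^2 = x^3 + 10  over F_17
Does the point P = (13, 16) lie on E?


Check whether y^2 = x^3 + 0 x + 10 (mod 17) for (x, y) = (13, 16).
LHS: y^2 = 16^2 mod 17 = 1
RHS: x^3 + 0 x + 10 = 13^3 + 0*13 + 10 mod 17 = 14
LHS != RHS

No, not on the curve


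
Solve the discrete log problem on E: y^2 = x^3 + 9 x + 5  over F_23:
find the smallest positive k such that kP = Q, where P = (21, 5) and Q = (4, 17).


Enumerate multiples of P until we hit Q = (4, 17):
  1P = (21, 5)
  2P = (16, 17)
  3P = (12, 1)
  4P = (22, 15)
  5P = (11, 3)
  6P = (3, 17)
  7P = (2, 13)
  8P = (4, 6)
  9P = (14, 0)
  10P = (4, 17)
Match found at i = 10.

k = 10


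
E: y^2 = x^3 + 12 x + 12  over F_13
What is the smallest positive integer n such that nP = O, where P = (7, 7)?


Compute successive multiples of P until we hit O:
  1P = (7, 7)
  2P = (8, 3)
  3P = (1, 8)
  4P = (9, 2)
  5P = (0, 8)
  6P = (10, 12)
  7P = (6, 12)
  8P = (12, 5)
  ... (continuing to 19P)
  19P = O

ord(P) = 19


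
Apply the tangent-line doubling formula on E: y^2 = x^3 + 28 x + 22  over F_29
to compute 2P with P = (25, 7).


Doubling: s = (3 x1^2 + a) / (2 y1)
s = (3*25^2 + 28) / (2*7) mod 29 = 22
x3 = s^2 - 2 x1 mod 29 = 22^2 - 2*25 = 28
y3 = s (x1 - x3) - y1 mod 29 = 22 * (25 - 28) - 7 = 14

2P = (28, 14)


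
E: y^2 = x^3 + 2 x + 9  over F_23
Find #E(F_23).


For each x in F_23, count y with y^2 = x^3 + 2 x + 9 mod 23:
  x = 0: RHS = 9, y in [3, 20]  -> 2 point(s)
  x = 1: RHS = 12, y in [9, 14]  -> 2 point(s)
  x = 4: RHS = 12, y in [9, 14]  -> 2 point(s)
  x = 5: RHS = 6, y in [11, 12]  -> 2 point(s)
  x = 8: RHS = 8, y in [10, 13]  -> 2 point(s)
  x = 12: RHS = 13, y in [6, 17]  -> 2 point(s)
  x = 13: RHS = 1, y in [1, 22]  -> 2 point(s)
  x = 18: RHS = 12, y in [9, 14]  -> 2 point(s)
  x = 19: RHS = 6, y in [11, 12]  -> 2 point(s)
  x = 22: RHS = 6, y in [11, 12]  -> 2 point(s)
Affine points: 20. Add the point at infinity: total = 21.

#E(F_23) = 21


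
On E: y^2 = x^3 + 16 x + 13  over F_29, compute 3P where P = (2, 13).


k = 3 = 11_2 (binary, LSB first: 11)
Double-and-add from P = (2, 13):
  bit 0 = 1: acc = O + (2, 13) = (2, 13)
  bit 1 = 1: acc = (2, 13) + (9, 4) = (9, 25)

3P = (9, 25)


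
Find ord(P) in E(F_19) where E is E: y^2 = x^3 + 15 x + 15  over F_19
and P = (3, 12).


Compute successive multiples of P until we hit O:
  1P = (3, 12)
  2P = (3, 7)
  3P = O

ord(P) = 3


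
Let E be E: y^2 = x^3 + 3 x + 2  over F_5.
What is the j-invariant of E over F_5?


Delta = -16(4 a^3 + 27 b^2) mod 5 = 4
-1728 * (4 a)^3 = -1728 * (4*3)^3 mod 5 = 1
j = 1 * 4^(-1) mod 5 = 4

j = 4 (mod 5)


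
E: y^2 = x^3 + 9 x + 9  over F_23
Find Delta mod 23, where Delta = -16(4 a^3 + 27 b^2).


4 a^3 + 27 b^2 = 4*9^3 + 27*9^2 = 2916 + 2187 = 5103
Delta = -16 * (5103) = -81648
Delta mod 23 = 2

Delta = 2 (mod 23)


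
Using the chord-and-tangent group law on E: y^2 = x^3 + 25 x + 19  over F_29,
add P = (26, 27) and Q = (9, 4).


P != Q, so use the chord formula.
s = (y2 - y1) / (x2 - x1) = (6) / (12) mod 29 = 15
x3 = s^2 - x1 - x2 mod 29 = 15^2 - 26 - 9 = 16
y3 = s (x1 - x3) - y1 mod 29 = 15 * (26 - 16) - 27 = 7

P + Q = (16, 7)


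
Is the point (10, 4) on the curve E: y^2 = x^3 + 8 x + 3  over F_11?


Check whether y^2 = x^3 + 8 x + 3 (mod 11) for (x, y) = (10, 4).
LHS: y^2 = 4^2 mod 11 = 5
RHS: x^3 + 8 x + 3 = 10^3 + 8*10 + 3 mod 11 = 5
LHS = RHS

Yes, on the curve


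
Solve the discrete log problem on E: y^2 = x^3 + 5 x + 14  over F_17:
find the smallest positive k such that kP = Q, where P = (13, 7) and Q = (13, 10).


Enumerate multiples of P until we hit Q = (13, 10):
  1P = (13, 7)
  2P = (16, 12)
  3P = (4, 8)
  4P = (4, 9)
  5P = (16, 5)
  6P = (13, 10)
Match found at i = 6.

k = 6


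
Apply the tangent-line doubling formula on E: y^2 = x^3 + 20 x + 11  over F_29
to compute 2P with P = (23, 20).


Doubling: s = (3 x1^2 + a) / (2 y1)
s = (3*23^2 + 20) / (2*20) mod 29 = 9
x3 = s^2 - 2 x1 mod 29 = 9^2 - 2*23 = 6
y3 = s (x1 - x3) - y1 mod 29 = 9 * (23 - 6) - 20 = 17

2P = (6, 17)


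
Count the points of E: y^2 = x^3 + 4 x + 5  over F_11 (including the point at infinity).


For each x in F_11, count y with y^2 = x^3 + 4 x + 5 mod 11:
  x = 0: RHS = 5, y in [4, 7]  -> 2 point(s)
  x = 3: RHS = 0, y in [0]  -> 1 point(s)
  x = 6: RHS = 3, y in [5, 6]  -> 2 point(s)
  x = 9: RHS = 0, y in [0]  -> 1 point(s)
  x = 10: RHS = 0, y in [0]  -> 1 point(s)
Affine points: 7. Add the point at infinity: total = 8.

#E(F_11) = 8


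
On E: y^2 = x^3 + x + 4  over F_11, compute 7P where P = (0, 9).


k = 7 = 111_2 (binary, LSB first: 111)
Double-and-add from P = (0, 9):
  bit 0 = 1: acc = O + (0, 9) = (0, 9)
  bit 1 = 1: acc = (0, 9) + (9, 7) = (3, 10)
  bit 2 = 1: acc = (3, 10) + (2, 5) = (9, 4)

7P = (9, 4)


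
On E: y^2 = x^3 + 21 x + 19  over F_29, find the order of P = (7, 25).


Compute successive multiples of P until we hit O:
  1P = (7, 25)
  2P = (21, 8)
  3P = (26, 25)
  4P = (25, 4)
  5P = (4, 15)
  6P = (13, 13)
  7P = (13, 16)
  8P = (4, 14)
  ... (continuing to 13P)
  13P = O

ord(P) = 13


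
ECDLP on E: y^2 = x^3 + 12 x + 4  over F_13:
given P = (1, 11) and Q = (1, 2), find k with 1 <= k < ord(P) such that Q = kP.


Enumerate multiples of P until we hit Q = (1, 2):
  1P = (1, 11)
  2P = (8, 12)
  3P = (8, 1)
  4P = (1, 2)
Match found at i = 4.

k = 4


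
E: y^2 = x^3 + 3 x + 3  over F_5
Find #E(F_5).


For each x in F_5, count y with y^2 = x^3 + 3 x + 3 mod 5:
  x = 3: RHS = 4, y in [2, 3]  -> 2 point(s)
  x = 4: RHS = 4, y in [2, 3]  -> 2 point(s)
Affine points: 4. Add the point at infinity: total = 5.

#E(F_5) = 5


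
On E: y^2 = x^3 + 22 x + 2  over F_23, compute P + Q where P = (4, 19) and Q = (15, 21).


P != Q, so use the chord formula.
s = (y2 - y1) / (x2 - x1) = (2) / (11) mod 23 = 19
x3 = s^2 - x1 - x2 mod 23 = 19^2 - 4 - 15 = 20
y3 = s (x1 - x3) - y1 mod 23 = 19 * (4 - 20) - 19 = 22

P + Q = (20, 22)


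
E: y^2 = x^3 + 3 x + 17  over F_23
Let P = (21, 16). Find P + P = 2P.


Doubling: s = (3 x1^2 + a) / (2 y1)
s = (3*21^2 + 3) / (2*16) mod 23 = 17
x3 = s^2 - 2 x1 mod 23 = 17^2 - 2*21 = 17
y3 = s (x1 - x3) - y1 mod 23 = 17 * (21 - 17) - 16 = 6

2P = (17, 6)


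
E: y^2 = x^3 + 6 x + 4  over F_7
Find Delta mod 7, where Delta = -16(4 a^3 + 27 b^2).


4 a^3 + 27 b^2 = 4*6^3 + 27*4^2 = 864 + 432 = 1296
Delta = -16 * (1296) = -20736
Delta mod 7 = 5

Delta = 5 (mod 7)


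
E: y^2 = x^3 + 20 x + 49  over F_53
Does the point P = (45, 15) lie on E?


Check whether y^2 = x^3 + 20 x + 49 (mod 53) for (x, y) = (45, 15).
LHS: y^2 = 15^2 mod 53 = 13
RHS: x^3 + 20 x + 49 = 45^3 + 20*45 + 49 mod 53 = 13
LHS = RHS

Yes, on the curve


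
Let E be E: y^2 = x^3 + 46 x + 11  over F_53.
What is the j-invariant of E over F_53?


Delta = -16(4 a^3 + 27 b^2) mod 53 = 49
-1728 * (4 a)^3 = -1728 * (4*46)^3 mod 53 = 2
j = 2 * 49^(-1) mod 53 = 26

j = 26 (mod 53)


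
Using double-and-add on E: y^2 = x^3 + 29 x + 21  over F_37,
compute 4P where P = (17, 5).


k = 4 = 100_2 (binary, LSB first: 001)
Double-and-add from P = (17, 5):
  bit 0 = 0: acc unchanged = O
  bit 1 = 0: acc unchanged = O
  bit 2 = 1: acc = O + (36, 19) = (36, 19)

4P = (36, 19)


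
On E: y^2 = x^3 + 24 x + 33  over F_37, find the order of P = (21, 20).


Compute successive multiples of P until we hit O:
  1P = (21, 20)
  2P = (20, 22)
  3P = (0, 12)
  4P = (7, 10)
  5P = (8, 21)
  6P = (1, 24)
  7P = (18, 9)
  8P = (32, 26)
  ... (continuing to 17P)
  17P = O

ord(P) = 17


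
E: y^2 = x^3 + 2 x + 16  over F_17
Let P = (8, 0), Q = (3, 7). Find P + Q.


P != Q, so use the chord formula.
s = (y2 - y1) / (x2 - x1) = (7) / (12) mod 17 = 2
x3 = s^2 - x1 - x2 mod 17 = 2^2 - 8 - 3 = 10
y3 = s (x1 - x3) - y1 mod 17 = 2 * (8 - 10) - 0 = 13

P + Q = (10, 13)


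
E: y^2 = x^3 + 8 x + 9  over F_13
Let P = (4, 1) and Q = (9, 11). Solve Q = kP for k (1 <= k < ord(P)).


Enumerate multiples of P until we hit Q = (9, 11):
  1P = (4, 1)
  2P = (9, 2)
  3P = (12, 0)
  4P = (9, 11)
Match found at i = 4.

k = 4


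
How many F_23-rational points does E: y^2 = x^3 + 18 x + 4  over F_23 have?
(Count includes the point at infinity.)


For each x in F_23, count y with y^2 = x^3 + 18 x + 4 mod 23:
  x = 0: RHS = 4, y in [2, 21]  -> 2 point(s)
  x = 1: RHS = 0, y in [0]  -> 1 point(s)
  x = 2: RHS = 2, y in [5, 18]  -> 2 point(s)
  x = 3: RHS = 16, y in [4, 19]  -> 2 point(s)
  x = 4: RHS = 2, y in [5, 18]  -> 2 point(s)
  x = 5: RHS = 12, y in [9, 14]  -> 2 point(s)
  x = 6: RHS = 6, y in [11, 12]  -> 2 point(s)
  x = 7: RHS = 13, y in [6, 17]  -> 2 point(s)
  x = 8: RHS = 16, y in [4, 19]  -> 2 point(s)
  x = 12: RHS = 16, y in [4, 19]  -> 2 point(s)
  x = 16: RHS = 18, y in [8, 15]  -> 2 point(s)
  x = 17: RHS = 2, y in [5, 18]  -> 2 point(s)
  x = 19: RHS = 6, y in [11, 12]  -> 2 point(s)
  x = 21: RHS = 6, y in [11, 12]  -> 2 point(s)
  x = 22: RHS = 8, y in [10, 13]  -> 2 point(s)
Affine points: 29. Add the point at infinity: total = 30.

#E(F_23) = 30


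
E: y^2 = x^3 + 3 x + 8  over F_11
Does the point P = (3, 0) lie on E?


Check whether y^2 = x^3 + 3 x + 8 (mod 11) for (x, y) = (3, 0).
LHS: y^2 = 0^2 mod 11 = 0
RHS: x^3 + 3 x + 8 = 3^3 + 3*3 + 8 mod 11 = 0
LHS = RHS

Yes, on the curve


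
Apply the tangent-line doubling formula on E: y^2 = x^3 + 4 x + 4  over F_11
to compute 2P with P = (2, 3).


Doubling: s = (3 x1^2 + a) / (2 y1)
s = (3*2^2 + 4) / (2*3) mod 11 = 10
x3 = s^2 - 2 x1 mod 11 = 10^2 - 2*2 = 8
y3 = s (x1 - x3) - y1 mod 11 = 10 * (2 - 8) - 3 = 3

2P = (8, 3)


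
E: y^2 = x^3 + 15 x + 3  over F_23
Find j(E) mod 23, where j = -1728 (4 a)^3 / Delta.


Delta = -16(4 a^3 + 27 b^2) mod 23 = 15
-1728 * (4 a)^3 = -1728 * (4*15)^3 mod 23 = 2
j = 2 * 15^(-1) mod 23 = 17

j = 17 (mod 23)


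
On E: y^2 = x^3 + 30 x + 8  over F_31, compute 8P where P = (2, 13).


k = 8 = 1000_2 (binary, LSB first: 0001)
Double-and-add from P = (2, 13):
  bit 0 = 0: acc unchanged = O
  bit 1 = 0: acc unchanged = O
  bit 2 = 0: acc unchanged = O
  bit 3 = 1: acc = O + (2, 18) = (2, 18)

8P = (2, 18)


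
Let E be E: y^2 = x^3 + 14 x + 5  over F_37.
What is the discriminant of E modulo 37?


4 a^3 + 27 b^2 = 4*14^3 + 27*5^2 = 10976 + 675 = 11651
Delta = -16 * (11651) = -186416
Delta mod 37 = 27

Delta = 27 (mod 37)


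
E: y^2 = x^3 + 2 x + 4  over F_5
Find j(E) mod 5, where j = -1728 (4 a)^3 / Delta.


Delta = -16(4 a^3 + 27 b^2) mod 5 = 1
-1728 * (4 a)^3 = -1728 * (4*2)^3 mod 5 = 4
j = 4 * 1^(-1) mod 5 = 4

j = 4 (mod 5)


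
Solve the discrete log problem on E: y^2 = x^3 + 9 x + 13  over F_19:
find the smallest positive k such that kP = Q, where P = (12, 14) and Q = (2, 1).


Enumerate multiples of P until we hit Q = (2, 1):
  1P = (12, 14)
  2P = (2, 1)
Match found at i = 2.

k = 2


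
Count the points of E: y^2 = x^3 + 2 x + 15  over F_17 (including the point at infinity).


For each x in F_17, count y with y^2 = x^3 + 2 x + 15 mod 17:
  x = 0: RHS = 15, y in [7, 10]  -> 2 point(s)
  x = 1: RHS = 1, y in [1, 16]  -> 2 point(s)
  x = 4: RHS = 2, y in [6, 11]  -> 2 point(s)
  x = 7: RHS = 15, y in [7, 10]  -> 2 point(s)
  x = 8: RHS = 16, y in [4, 13]  -> 2 point(s)
  x = 10: RHS = 15, y in [7, 10]  -> 2 point(s)
  x = 11: RHS = 8, y in [5, 12]  -> 2 point(s)
  x = 12: RHS = 16, y in [4, 13]  -> 2 point(s)
  x = 14: RHS = 16, y in [4, 13]  -> 2 point(s)
Affine points: 18. Add the point at infinity: total = 19.

#E(F_17) = 19


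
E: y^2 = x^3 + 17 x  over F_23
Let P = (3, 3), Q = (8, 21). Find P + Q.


P != Q, so use the chord formula.
s = (y2 - y1) / (x2 - x1) = (18) / (5) mod 23 = 22
x3 = s^2 - x1 - x2 mod 23 = 22^2 - 3 - 8 = 13
y3 = s (x1 - x3) - y1 mod 23 = 22 * (3 - 13) - 3 = 7

P + Q = (13, 7)


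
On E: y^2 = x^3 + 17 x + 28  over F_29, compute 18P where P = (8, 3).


k = 18 = 10010_2 (binary, LSB first: 01001)
Double-and-add from P = (8, 3):
  bit 0 = 0: acc unchanged = O
  bit 1 = 1: acc = O + (14, 20) = (14, 20)
  bit 2 = 0: acc unchanged = (14, 20)
  bit 3 = 0: acc unchanged = (14, 20)
  bit 4 = 1: acc = (14, 20) + (10, 3) = (14, 9)

18P = (14, 9)


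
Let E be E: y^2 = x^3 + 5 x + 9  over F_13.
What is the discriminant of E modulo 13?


4 a^3 + 27 b^2 = 4*5^3 + 27*9^2 = 500 + 2187 = 2687
Delta = -16 * (2687) = -42992
Delta mod 13 = 12

Delta = 12 (mod 13)


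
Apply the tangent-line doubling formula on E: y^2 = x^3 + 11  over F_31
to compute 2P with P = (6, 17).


Doubling: s = (3 x1^2 + a) / (2 y1)
s = (3*6^2 + 0) / (2*17) mod 31 = 5
x3 = s^2 - 2 x1 mod 31 = 5^2 - 2*6 = 13
y3 = s (x1 - x3) - y1 mod 31 = 5 * (6 - 13) - 17 = 10

2P = (13, 10)


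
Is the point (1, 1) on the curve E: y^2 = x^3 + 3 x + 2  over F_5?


Check whether y^2 = x^3 + 3 x + 2 (mod 5) for (x, y) = (1, 1).
LHS: y^2 = 1^2 mod 5 = 1
RHS: x^3 + 3 x + 2 = 1^3 + 3*1 + 2 mod 5 = 1
LHS = RHS

Yes, on the curve


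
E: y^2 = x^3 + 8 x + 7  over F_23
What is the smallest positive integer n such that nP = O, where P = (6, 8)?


Compute successive multiples of P until we hit O:
  1P = (6, 8)
  2P = (19, 7)
  3P = (1, 4)
  4P = (1, 19)
  5P = (19, 16)
  6P = (6, 15)
  7P = O

ord(P) = 7


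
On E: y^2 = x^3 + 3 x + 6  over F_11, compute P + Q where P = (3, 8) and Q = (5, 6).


P != Q, so use the chord formula.
s = (y2 - y1) / (x2 - x1) = (9) / (2) mod 11 = 10
x3 = s^2 - x1 - x2 mod 11 = 10^2 - 3 - 5 = 4
y3 = s (x1 - x3) - y1 mod 11 = 10 * (3 - 4) - 8 = 4

P + Q = (4, 4)


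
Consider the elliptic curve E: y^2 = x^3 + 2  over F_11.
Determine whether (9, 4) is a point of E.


Check whether y^2 = x^3 + 0 x + 2 (mod 11) for (x, y) = (9, 4).
LHS: y^2 = 4^2 mod 11 = 5
RHS: x^3 + 0 x + 2 = 9^3 + 0*9 + 2 mod 11 = 5
LHS = RHS

Yes, on the curve


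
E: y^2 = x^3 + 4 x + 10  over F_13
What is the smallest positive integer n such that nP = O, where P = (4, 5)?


Compute successive multiples of P until we hit O:
  1P = (4, 5)
  2P = (5, 8)
  3P = (0, 7)
  4P = (6, 9)
  5P = (7, 2)
  6P = (3, 7)
  7P = (10, 7)
  8P = (2, 0)
  ... (continuing to 16P)
  16P = O

ord(P) = 16


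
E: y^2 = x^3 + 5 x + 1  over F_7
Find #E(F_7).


For each x in F_7, count y with y^2 = x^3 + 5 x + 1 mod 7:
  x = 0: RHS = 1, y in [1, 6]  -> 2 point(s)
  x = 1: RHS = 0, y in [0]  -> 1 point(s)
  x = 3: RHS = 1, y in [1, 6]  -> 2 point(s)
  x = 4: RHS = 1, y in [1, 6]  -> 2 point(s)
  x = 5: RHS = 4, y in [2, 5]  -> 2 point(s)
  x = 6: RHS = 2, y in [3, 4]  -> 2 point(s)
Affine points: 11. Add the point at infinity: total = 12.

#E(F_7) = 12


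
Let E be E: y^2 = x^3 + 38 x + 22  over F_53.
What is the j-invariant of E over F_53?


Delta = -16(4 a^3 + 27 b^2) mod 53 = 22
-1728 * (4 a)^3 = -1728 * (4*38)^3 mod 53 = 5
j = 5 * 22^(-1) mod 53 = 46

j = 46 (mod 53)


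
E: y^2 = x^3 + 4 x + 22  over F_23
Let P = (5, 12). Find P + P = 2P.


Doubling: s = (3 x1^2 + a) / (2 y1)
s = (3*5^2 + 4) / (2*12) mod 23 = 10
x3 = s^2 - 2 x1 mod 23 = 10^2 - 2*5 = 21
y3 = s (x1 - x3) - y1 mod 23 = 10 * (5 - 21) - 12 = 12

2P = (21, 12)


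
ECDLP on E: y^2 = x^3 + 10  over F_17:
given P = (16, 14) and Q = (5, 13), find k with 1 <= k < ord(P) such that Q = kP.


Enumerate multiples of P until we hit Q = (5, 13):
  1P = (16, 14)
  2P = (15, 11)
  3P = (12, 15)
  4P = (5, 13)
Match found at i = 4.

k = 4


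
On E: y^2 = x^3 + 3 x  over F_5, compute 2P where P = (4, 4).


k = 2 = 10_2 (binary, LSB first: 01)
Double-and-add from P = (4, 4):
  bit 0 = 0: acc unchanged = O
  bit 1 = 1: acc = O + (1, 2) = (1, 2)

2P = (1, 2)


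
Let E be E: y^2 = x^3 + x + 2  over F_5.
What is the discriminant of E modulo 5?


4 a^3 + 27 b^2 = 4*1^3 + 27*2^2 = 4 + 108 = 112
Delta = -16 * (112) = -1792
Delta mod 5 = 3

Delta = 3 (mod 5)


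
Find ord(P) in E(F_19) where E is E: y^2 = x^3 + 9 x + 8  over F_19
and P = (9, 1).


Compute successive multiples of P until we hit O:
  1P = (9, 1)
  2P = (12, 1)
  3P = (17, 18)
  4P = (18, 6)
  5P = (16, 12)
  6P = (5, 8)
  7P = (14, 3)
  8P = (3, 9)
  ... (continuing to 19P)
  19P = O

ord(P) = 19


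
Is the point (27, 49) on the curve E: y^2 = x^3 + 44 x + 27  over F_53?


Check whether y^2 = x^3 + 44 x + 27 (mod 53) for (x, y) = (27, 49).
LHS: y^2 = 49^2 mod 53 = 16
RHS: x^3 + 44 x + 27 = 27^3 + 44*27 + 27 mod 53 = 16
LHS = RHS

Yes, on the curve


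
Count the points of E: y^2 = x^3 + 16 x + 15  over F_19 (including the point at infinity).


For each x in F_19, count y with y^2 = x^3 + 16 x + 15 mod 19:
  x = 2: RHS = 17, y in [6, 13]  -> 2 point(s)
  x = 5: RHS = 11, y in [7, 12]  -> 2 point(s)
  x = 6: RHS = 4, y in [2, 17]  -> 2 point(s)
  x = 8: RHS = 9, y in [3, 16]  -> 2 point(s)
  x = 10: RHS = 16, y in [4, 15]  -> 2 point(s)
  x = 12: RHS = 16, y in [4, 15]  -> 2 point(s)
  x = 13: RHS = 7, y in [8, 11]  -> 2 point(s)
  x = 14: RHS = 0, y in [0]  -> 1 point(s)
  x = 15: RHS = 1, y in [1, 18]  -> 2 point(s)
  x = 16: RHS = 16, y in [4, 15]  -> 2 point(s)
  x = 18: RHS = 17, y in [6, 13]  -> 2 point(s)
Affine points: 21. Add the point at infinity: total = 22.

#E(F_19) = 22


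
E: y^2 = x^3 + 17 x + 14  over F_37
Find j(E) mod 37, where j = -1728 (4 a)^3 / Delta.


Delta = -16(4 a^3 + 27 b^2) mod 37 = 15
-1728 * (4 a)^3 = -1728 * (4*17)^3 mod 37 = 29
j = 29 * 15^(-1) mod 37 = 34

j = 34 (mod 37)


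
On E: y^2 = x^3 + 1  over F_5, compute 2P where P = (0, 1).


Doubling: s = (3 x1^2 + a) / (2 y1)
s = (3*0^2 + 0) / (2*1) mod 5 = 0
x3 = s^2 - 2 x1 mod 5 = 0^2 - 2*0 = 0
y3 = s (x1 - x3) - y1 mod 5 = 0 * (0 - 0) - 1 = 4

2P = (0, 4)


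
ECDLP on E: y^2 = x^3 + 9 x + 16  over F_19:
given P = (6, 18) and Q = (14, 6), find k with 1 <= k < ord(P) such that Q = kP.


Enumerate multiples of P until we hit Q = (14, 6):
  1P = (6, 18)
  2P = (14, 13)
  3P = (8, 7)
  4P = (2, 17)
  5P = (17, 3)
  6P = (1, 8)
  7P = (16, 0)
  8P = (1, 11)
  9P = (17, 16)
  10P = (2, 2)
  11P = (8, 12)
  12P = (14, 6)
Match found at i = 12.

k = 12


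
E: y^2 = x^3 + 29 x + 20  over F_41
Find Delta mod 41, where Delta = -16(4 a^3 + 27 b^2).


4 a^3 + 27 b^2 = 4*29^3 + 27*20^2 = 97556 + 10800 = 108356
Delta = -16 * (108356) = -1733696
Delta mod 41 = 30

Delta = 30 (mod 41)


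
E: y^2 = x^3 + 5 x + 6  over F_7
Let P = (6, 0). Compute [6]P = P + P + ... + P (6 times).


k = 6 = 110_2 (binary, LSB first: 011)
Double-and-add from P = (6, 0):
  bit 0 = 0: acc unchanged = O
  bit 1 = 1: acc = O + O = O
  bit 2 = 1: acc = O + O = O

6P = O


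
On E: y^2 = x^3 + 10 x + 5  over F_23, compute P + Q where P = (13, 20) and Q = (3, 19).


P != Q, so use the chord formula.
s = (y2 - y1) / (x2 - x1) = (22) / (13) mod 23 = 7
x3 = s^2 - x1 - x2 mod 23 = 7^2 - 13 - 3 = 10
y3 = s (x1 - x3) - y1 mod 23 = 7 * (13 - 10) - 20 = 1

P + Q = (10, 1)


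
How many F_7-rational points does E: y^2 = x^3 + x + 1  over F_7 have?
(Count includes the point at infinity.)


For each x in F_7, count y with y^2 = x^3 + 1 x + 1 mod 7:
  x = 0: RHS = 1, y in [1, 6]  -> 2 point(s)
  x = 2: RHS = 4, y in [2, 5]  -> 2 point(s)
Affine points: 4. Add the point at infinity: total = 5.

#E(F_7) = 5


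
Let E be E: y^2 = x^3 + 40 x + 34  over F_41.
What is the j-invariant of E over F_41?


Delta = -16(4 a^3 + 27 b^2) mod 41 = 11
-1728 * (4 a)^3 = -1728 * (4*40)^3 mod 41 = 15
j = 15 * 11^(-1) mod 41 = 20

j = 20 (mod 41)


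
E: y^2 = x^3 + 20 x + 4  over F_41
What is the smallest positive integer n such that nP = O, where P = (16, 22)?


Compute successive multiples of P until we hit O:
  1P = (16, 22)
  2P = (18, 13)
  3P = (17, 3)
  4P = (0, 2)
  5P = (24, 9)
  6P = (3, 3)
  7P = (4, 5)
  8P = (25, 37)
  ... (continuing to 39P)
  39P = O

ord(P) = 39


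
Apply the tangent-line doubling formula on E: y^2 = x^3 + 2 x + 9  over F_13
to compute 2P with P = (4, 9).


Doubling: s = (3 x1^2 + a) / (2 y1)
s = (3*4^2 + 2) / (2*9) mod 13 = 10
x3 = s^2 - 2 x1 mod 13 = 10^2 - 2*4 = 1
y3 = s (x1 - x3) - y1 mod 13 = 10 * (4 - 1) - 9 = 8

2P = (1, 8)


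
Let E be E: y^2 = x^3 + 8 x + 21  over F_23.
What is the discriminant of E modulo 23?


4 a^3 + 27 b^2 = 4*8^3 + 27*21^2 = 2048 + 11907 = 13955
Delta = -16 * (13955) = -223280
Delta mod 23 = 4

Delta = 4 (mod 23)


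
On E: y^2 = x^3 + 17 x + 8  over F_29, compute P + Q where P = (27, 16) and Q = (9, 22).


P != Q, so use the chord formula.
s = (y2 - y1) / (x2 - x1) = (6) / (11) mod 29 = 19
x3 = s^2 - x1 - x2 mod 29 = 19^2 - 27 - 9 = 6
y3 = s (x1 - x3) - y1 mod 29 = 19 * (27 - 6) - 16 = 6

P + Q = (6, 6)


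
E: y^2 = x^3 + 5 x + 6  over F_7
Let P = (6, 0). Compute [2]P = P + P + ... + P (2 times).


k = 2 = 10_2 (binary, LSB first: 01)
Double-and-add from P = (6, 0):
  bit 0 = 0: acc unchanged = O
  bit 1 = 1: acc = O + O = O

2P = O


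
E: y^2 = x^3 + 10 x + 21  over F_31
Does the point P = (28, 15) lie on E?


Check whether y^2 = x^3 + 10 x + 21 (mod 31) for (x, y) = (28, 15).
LHS: y^2 = 15^2 mod 31 = 8
RHS: x^3 + 10 x + 21 = 28^3 + 10*28 + 21 mod 31 = 26
LHS != RHS

No, not on the curve


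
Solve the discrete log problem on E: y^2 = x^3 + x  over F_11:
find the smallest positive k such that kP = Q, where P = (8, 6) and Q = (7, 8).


Enumerate multiples of P until we hit Q = (7, 8):
  1P = (8, 6)
  2P = (9, 10)
  3P = (10, 8)
  4P = (5, 8)
  5P = (7, 8)
Match found at i = 5.

k = 5


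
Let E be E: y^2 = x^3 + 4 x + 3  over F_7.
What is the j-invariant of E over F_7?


Delta = -16(4 a^3 + 27 b^2) mod 7 = 3
-1728 * (4 a)^3 = -1728 * (4*4)^3 mod 7 = 1
j = 1 * 3^(-1) mod 7 = 5

j = 5 (mod 7)


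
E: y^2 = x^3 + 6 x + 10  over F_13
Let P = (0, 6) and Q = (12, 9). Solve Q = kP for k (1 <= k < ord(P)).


Enumerate multiples of P until we hit Q = (12, 9):
  1P = (0, 6)
  2P = (10, 2)
  3P = (12, 4)
  4P = (5, 10)
  5P = (5, 3)
  6P = (12, 9)
Match found at i = 6.

k = 6


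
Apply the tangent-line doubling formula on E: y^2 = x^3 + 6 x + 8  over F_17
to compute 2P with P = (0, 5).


Doubling: s = (3 x1^2 + a) / (2 y1)
s = (3*0^2 + 6) / (2*5) mod 17 = 4
x3 = s^2 - 2 x1 mod 17 = 4^2 - 2*0 = 16
y3 = s (x1 - x3) - y1 mod 17 = 4 * (0 - 16) - 5 = 16

2P = (16, 16)


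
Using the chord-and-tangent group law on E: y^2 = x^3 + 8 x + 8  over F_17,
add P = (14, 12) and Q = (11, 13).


P != Q, so use the chord formula.
s = (y2 - y1) / (x2 - x1) = (1) / (14) mod 17 = 11
x3 = s^2 - x1 - x2 mod 17 = 11^2 - 14 - 11 = 11
y3 = s (x1 - x3) - y1 mod 17 = 11 * (14 - 11) - 12 = 4

P + Q = (11, 4)


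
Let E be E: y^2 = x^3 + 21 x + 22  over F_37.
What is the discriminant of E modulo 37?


4 a^3 + 27 b^2 = 4*21^3 + 27*22^2 = 37044 + 13068 = 50112
Delta = -16 * (50112) = -801792
Delta mod 37 = 35

Delta = 35 (mod 37)


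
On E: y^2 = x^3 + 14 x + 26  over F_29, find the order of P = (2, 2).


Compute successive multiples of P until we hit O:
  1P = (2, 2)
  2P = (2, 27)
  3P = O

ord(P) = 3


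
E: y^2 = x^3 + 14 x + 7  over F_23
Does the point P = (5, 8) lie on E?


Check whether y^2 = x^3 + 14 x + 7 (mod 23) for (x, y) = (5, 8).
LHS: y^2 = 8^2 mod 23 = 18
RHS: x^3 + 14 x + 7 = 5^3 + 14*5 + 7 mod 23 = 18
LHS = RHS

Yes, on the curve


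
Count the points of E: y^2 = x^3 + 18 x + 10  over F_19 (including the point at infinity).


For each x in F_19, count y with y^2 = x^3 + 18 x + 10 mod 19:
  x = 2: RHS = 16, y in [4, 15]  -> 2 point(s)
  x = 5: RHS = 16, y in [4, 15]  -> 2 point(s)
  x = 6: RHS = 11, y in [7, 12]  -> 2 point(s)
  x = 7: RHS = 4, y in [2, 17]  -> 2 point(s)
  x = 8: RHS = 1, y in [1, 18]  -> 2 point(s)
  x = 11: RHS = 0, y in [0]  -> 1 point(s)
  x = 12: RHS = 16, y in [4, 15]  -> 2 point(s)
  x = 13: RHS = 9, y in [3, 16]  -> 2 point(s)
  x = 14: RHS = 4, y in [2, 17]  -> 2 point(s)
  x = 15: RHS = 7, y in [8, 11]  -> 2 point(s)
  x = 16: RHS = 5, y in [9, 10]  -> 2 point(s)
  x = 17: RHS = 4, y in [2, 17]  -> 2 point(s)
Affine points: 23. Add the point at infinity: total = 24.

#E(F_19) = 24


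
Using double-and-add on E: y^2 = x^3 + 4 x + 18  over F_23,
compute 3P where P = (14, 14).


k = 3 = 11_2 (binary, LSB first: 11)
Double-and-add from P = (14, 14):
  bit 0 = 1: acc = O + (14, 14) = (14, 14)
  bit 1 = 1: acc = (14, 14) + (13, 17) = (5, 5)

3P = (5, 5)


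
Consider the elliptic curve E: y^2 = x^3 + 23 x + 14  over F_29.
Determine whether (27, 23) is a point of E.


Check whether y^2 = x^3 + 23 x + 14 (mod 29) for (x, y) = (27, 23).
LHS: y^2 = 23^2 mod 29 = 7
RHS: x^3 + 23 x + 14 = 27^3 + 23*27 + 14 mod 29 = 18
LHS != RHS

No, not on the curve


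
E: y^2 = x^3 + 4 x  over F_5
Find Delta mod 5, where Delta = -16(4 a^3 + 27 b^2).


4 a^3 + 27 b^2 = 4*4^3 + 27*0^2 = 256 + 0 = 256
Delta = -16 * (256) = -4096
Delta mod 5 = 4

Delta = 4 (mod 5)


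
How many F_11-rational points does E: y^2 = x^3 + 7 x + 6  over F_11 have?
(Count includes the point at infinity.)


For each x in F_11, count y with y^2 = x^3 + 7 x + 6 mod 11:
  x = 1: RHS = 3, y in [5, 6]  -> 2 point(s)
  x = 5: RHS = 1, y in [1, 10]  -> 2 point(s)
  x = 6: RHS = 0, y in [0]  -> 1 point(s)
  x = 10: RHS = 9, y in [3, 8]  -> 2 point(s)
Affine points: 7. Add the point at infinity: total = 8.

#E(F_11) = 8


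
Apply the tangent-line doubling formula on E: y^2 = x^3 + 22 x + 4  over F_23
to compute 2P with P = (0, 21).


Doubling: s = (3 x1^2 + a) / (2 y1)
s = (3*0^2 + 22) / (2*21) mod 23 = 6
x3 = s^2 - 2 x1 mod 23 = 6^2 - 2*0 = 13
y3 = s (x1 - x3) - y1 mod 23 = 6 * (0 - 13) - 21 = 16

2P = (13, 16)


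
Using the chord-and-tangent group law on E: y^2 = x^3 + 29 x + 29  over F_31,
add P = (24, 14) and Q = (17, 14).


P != Q, so use the chord formula.
s = (y2 - y1) / (x2 - x1) = (0) / (24) mod 31 = 0
x3 = s^2 - x1 - x2 mod 31 = 0^2 - 24 - 17 = 21
y3 = s (x1 - x3) - y1 mod 31 = 0 * (24 - 21) - 14 = 17

P + Q = (21, 17)


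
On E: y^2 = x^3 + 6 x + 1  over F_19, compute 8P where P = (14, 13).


k = 8 = 1000_2 (binary, LSB first: 0001)
Double-and-add from P = (14, 13):
  bit 0 = 0: acc unchanged = O
  bit 1 = 0: acc unchanged = O
  bit 2 = 0: acc unchanged = O
  bit 3 = 1: acc = O + (14, 6) = (14, 6)

8P = (14, 6)


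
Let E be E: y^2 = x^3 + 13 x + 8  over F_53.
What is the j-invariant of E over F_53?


Delta = -16(4 a^3 + 27 b^2) mod 53 = 19
-1728 * (4 a)^3 = -1728 * (4*13)^3 mod 53 = 32
j = 32 * 19^(-1) mod 53 = 24

j = 24 (mod 53)


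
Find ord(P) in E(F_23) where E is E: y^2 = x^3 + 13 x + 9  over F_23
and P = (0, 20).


Compute successive multiples of P until we hit O:
  1P = (0, 20)
  2P = (13, 12)
  3P = (18, 7)
  4P = (9, 21)
  5P = (16, 14)
  6P = (19, 13)
  7P = (20, 14)
  8P = (7, 12)
  ... (continuing to 28P)
  28P = O

ord(P) = 28


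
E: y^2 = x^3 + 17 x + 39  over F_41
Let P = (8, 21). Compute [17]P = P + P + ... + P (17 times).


k = 17 = 10001_2 (binary, LSB first: 10001)
Double-and-add from P = (8, 21):
  bit 0 = 1: acc = O + (8, 21) = (8, 21)
  bit 1 = 0: acc unchanged = (8, 21)
  bit 2 = 0: acc unchanged = (8, 21)
  bit 3 = 0: acc unchanged = (8, 21)
  bit 4 = 1: acc = (8, 21) + (15, 26) = (16, 26)

17P = (16, 26)


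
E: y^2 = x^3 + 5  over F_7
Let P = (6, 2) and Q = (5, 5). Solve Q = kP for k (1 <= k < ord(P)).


Enumerate multiples of P until we hit Q = (5, 5):
  1P = (6, 2)
  2P = (3, 2)
  3P = (5, 5)
Match found at i = 3.

k = 3


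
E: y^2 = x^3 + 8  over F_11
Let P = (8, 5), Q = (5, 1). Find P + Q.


P != Q, so use the chord formula.
s = (y2 - y1) / (x2 - x1) = (7) / (8) mod 11 = 5
x3 = s^2 - x1 - x2 mod 11 = 5^2 - 8 - 5 = 1
y3 = s (x1 - x3) - y1 mod 11 = 5 * (8 - 1) - 5 = 8

P + Q = (1, 8)


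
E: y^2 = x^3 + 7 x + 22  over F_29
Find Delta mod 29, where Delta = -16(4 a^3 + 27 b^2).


4 a^3 + 27 b^2 = 4*7^3 + 27*22^2 = 1372 + 13068 = 14440
Delta = -16 * (14440) = -231040
Delta mod 29 = 3

Delta = 3 (mod 29)


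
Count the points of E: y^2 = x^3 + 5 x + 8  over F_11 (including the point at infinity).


For each x in F_11, count y with y^2 = x^3 + 5 x + 8 mod 11:
  x = 1: RHS = 3, y in [5, 6]  -> 2 point(s)
  x = 2: RHS = 4, y in [2, 9]  -> 2 point(s)
  x = 4: RHS = 4, y in [2, 9]  -> 2 point(s)
  x = 5: RHS = 4, y in [2, 9]  -> 2 point(s)
  x = 6: RHS = 1, y in [1, 10]  -> 2 point(s)
  x = 7: RHS = 1, y in [1, 10]  -> 2 point(s)
  x = 9: RHS = 1, y in [1, 10]  -> 2 point(s)
Affine points: 14. Add the point at infinity: total = 15.

#E(F_11) = 15


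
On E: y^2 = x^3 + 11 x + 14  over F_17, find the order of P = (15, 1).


Compute successive multiples of P until we hit O:
  1P = (15, 1)
  2P = (13, 5)
  3P = (10, 6)
  4P = (10, 11)
  5P = (13, 12)
  6P = (15, 16)
  7P = O

ord(P) = 7


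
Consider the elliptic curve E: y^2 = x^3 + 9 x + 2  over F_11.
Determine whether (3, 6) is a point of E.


Check whether y^2 = x^3 + 9 x + 2 (mod 11) for (x, y) = (3, 6).
LHS: y^2 = 6^2 mod 11 = 3
RHS: x^3 + 9 x + 2 = 3^3 + 9*3 + 2 mod 11 = 1
LHS != RHS

No, not on the curve


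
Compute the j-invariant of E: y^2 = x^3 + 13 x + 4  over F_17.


Delta = -16(4 a^3 + 27 b^2) mod 17 = 6
-1728 * (4 a)^3 = -1728 * (4*13)^3 mod 17 = 6
j = 6 * 6^(-1) mod 17 = 1

j = 1 (mod 17)


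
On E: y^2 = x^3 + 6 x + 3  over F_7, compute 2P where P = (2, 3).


Doubling: s = (3 x1^2 + a) / (2 y1)
s = (3*2^2 + 6) / (2*3) mod 7 = 3
x3 = s^2 - 2 x1 mod 7 = 3^2 - 2*2 = 5
y3 = s (x1 - x3) - y1 mod 7 = 3 * (2 - 5) - 3 = 2

2P = (5, 2)


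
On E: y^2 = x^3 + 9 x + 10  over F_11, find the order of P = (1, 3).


Compute successive multiples of P until we hit O:
  1P = (1, 3)
  2P = (2, 6)
  3P = (6, 4)
  4P = (8, 0)
  5P = (6, 7)
  6P = (2, 5)
  7P = (1, 8)
  8P = O

ord(P) = 8


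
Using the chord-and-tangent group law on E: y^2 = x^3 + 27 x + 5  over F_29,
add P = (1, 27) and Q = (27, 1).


P != Q, so use the chord formula.
s = (y2 - y1) / (x2 - x1) = (3) / (26) mod 29 = 28
x3 = s^2 - x1 - x2 mod 29 = 28^2 - 1 - 27 = 2
y3 = s (x1 - x3) - y1 mod 29 = 28 * (1 - 2) - 27 = 3

P + Q = (2, 3)


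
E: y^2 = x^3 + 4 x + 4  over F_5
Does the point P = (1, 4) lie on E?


Check whether y^2 = x^3 + 4 x + 4 (mod 5) for (x, y) = (1, 4).
LHS: y^2 = 4^2 mod 5 = 1
RHS: x^3 + 4 x + 4 = 1^3 + 4*1 + 4 mod 5 = 4
LHS != RHS

No, not on the curve


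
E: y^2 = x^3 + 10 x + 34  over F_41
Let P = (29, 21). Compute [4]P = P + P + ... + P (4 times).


k = 4 = 100_2 (binary, LSB first: 001)
Double-and-add from P = (29, 21):
  bit 0 = 0: acc unchanged = O
  bit 1 = 0: acc unchanged = O
  bit 2 = 1: acc = O + (31, 0) = (31, 0)

4P = (31, 0)


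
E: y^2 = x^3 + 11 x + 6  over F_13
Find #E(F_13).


For each x in F_13, count y with y^2 = x^3 + 11 x + 6 mod 13:
  x = 2: RHS = 10, y in [6, 7]  -> 2 point(s)
  x = 3: RHS = 1, y in [1, 12]  -> 2 point(s)
  x = 4: RHS = 10, y in [6, 7]  -> 2 point(s)
  x = 5: RHS = 4, y in [2, 11]  -> 2 point(s)
  x = 7: RHS = 10, y in [6, 7]  -> 2 point(s)
Affine points: 10. Add the point at infinity: total = 11.

#E(F_13) = 11


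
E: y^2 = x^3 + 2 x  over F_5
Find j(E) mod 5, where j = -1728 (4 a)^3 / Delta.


Delta = -16(4 a^3 + 27 b^2) mod 5 = 3
-1728 * (4 a)^3 = -1728 * (4*2)^3 mod 5 = 4
j = 4 * 3^(-1) mod 5 = 3

j = 3 (mod 5)


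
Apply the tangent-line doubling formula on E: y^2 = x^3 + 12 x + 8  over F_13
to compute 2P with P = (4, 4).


Doubling: s = (3 x1^2 + a) / (2 y1)
s = (3*4^2 + 12) / (2*4) mod 13 = 1
x3 = s^2 - 2 x1 mod 13 = 1^2 - 2*4 = 6
y3 = s (x1 - x3) - y1 mod 13 = 1 * (4 - 6) - 4 = 7

2P = (6, 7)


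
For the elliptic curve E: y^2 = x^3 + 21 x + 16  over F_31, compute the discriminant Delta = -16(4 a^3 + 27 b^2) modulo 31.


4 a^3 + 27 b^2 = 4*21^3 + 27*16^2 = 37044 + 6912 = 43956
Delta = -16 * (43956) = -703296
Delta mod 31 = 1

Delta = 1 (mod 31)


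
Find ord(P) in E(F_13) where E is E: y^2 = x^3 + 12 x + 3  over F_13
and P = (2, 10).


Compute successive multiples of P until we hit O:
  1P = (2, 10)
  2P = (12, 4)
  3P = (3, 1)
  4P = (11, 6)
  5P = (1, 4)
  6P = (7, 12)
  7P = (0, 9)
  8P = (8, 0)
  ... (continuing to 16P)
  16P = O

ord(P) = 16


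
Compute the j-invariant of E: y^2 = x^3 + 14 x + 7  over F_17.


Delta = -16(4 a^3 + 27 b^2) mod 17 = 8
-1728 * (4 a)^3 = -1728 * (4*14)^3 mod 17 = 2
j = 2 * 8^(-1) mod 17 = 13

j = 13 (mod 17)


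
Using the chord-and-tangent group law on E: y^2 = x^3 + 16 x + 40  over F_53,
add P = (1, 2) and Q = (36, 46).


P != Q, so use the chord formula.
s = (y2 - y1) / (x2 - x1) = (44) / (35) mod 53 = 27
x3 = s^2 - x1 - x2 mod 53 = 27^2 - 1 - 36 = 3
y3 = s (x1 - x3) - y1 mod 53 = 27 * (1 - 3) - 2 = 50

P + Q = (3, 50)


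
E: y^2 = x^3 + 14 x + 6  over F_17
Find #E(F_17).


For each x in F_17, count y with y^2 = x^3 + 14 x + 6 mod 17:
  x = 1: RHS = 4, y in [2, 15]  -> 2 point(s)
  x = 2: RHS = 8, y in [5, 12]  -> 2 point(s)
  x = 6: RHS = 0, y in [0]  -> 1 point(s)
  x = 8: RHS = 1, y in [1, 16]  -> 2 point(s)
  x = 12: RHS = 15, y in [7, 10]  -> 2 point(s)
  x = 15: RHS = 4, y in [2, 15]  -> 2 point(s)
  x = 16: RHS = 8, y in [5, 12]  -> 2 point(s)
Affine points: 13. Add the point at infinity: total = 14.

#E(F_17) = 14


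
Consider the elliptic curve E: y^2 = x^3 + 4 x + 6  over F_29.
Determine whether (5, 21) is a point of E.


Check whether y^2 = x^3 + 4 x + 6 (mod 29) for (x, y) = (5, 21).
LHS: y^2 = 21^2 mod 29 = 6
RHS: x^3 + 4 x + 6 = 5^3 + 4*5 + 6 mod 29 = 6
LHS = RHS

Yes, on the curve


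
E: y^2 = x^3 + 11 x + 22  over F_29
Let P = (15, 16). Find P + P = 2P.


Doubling: s = (3 x1^2 + a) / (2 y1)
s = (3*15^2 + 11) / (2*16) mod 29 = 16
x3 = s^2 - 2 x1 mod 29 = 16^2 - 2*15 = 23
y3 = s (x1 - x3) - y1 mod 29 = 16 * (15 - 23) - 16 = 1

2P = (23, 1)


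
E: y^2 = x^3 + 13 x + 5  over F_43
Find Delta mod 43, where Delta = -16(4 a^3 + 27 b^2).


4 a^3 + 27 b^2 = 4*13^3 + 27*5^2 = 8788 + 675 = 9463
Delta = -16 * (9463) = -151408
Delta mod 43 = 38

Delta = 38 (mod 43)


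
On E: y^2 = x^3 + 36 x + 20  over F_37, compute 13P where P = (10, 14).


k = 13 = 1101_2 (binary, LSB first: 1011)
Double-and-add from P = (10, 14):
  bit 0 = 1: acc = O + (10, 14) = (10, 14)
  bit 1 = 0: acc unchanged = (10, 14)
  bit 2 = 1: acc = (10, 14) + (18, 5) = (12, 16)
  bit 3 = 1: acc = (12, 16) + (34, 25) = (18, 32)

13P = (18, 32)


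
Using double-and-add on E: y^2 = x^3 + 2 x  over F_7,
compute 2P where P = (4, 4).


k = 2 = 10_2 (binary, LSB first: 01)
Double-and-add from P = (4, 4):
  bit 0 = 0: acc unchanged = O
  bit 1 = 1: acc = O + (0, 0) = (0, 0)

2P = (0, 0)


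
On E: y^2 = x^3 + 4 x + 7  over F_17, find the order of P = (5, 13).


Compute successive multiples of P until we hit O:
  1P = (5, 13)
  2P = (15, 5)
  3P = (16, 6)
  4P = (12, 10)
  5P = (4, 6)
  6P = (6, 14)
  7P = (7, 2)
  8P = (14, 11)
  ... (continuing to 17P)
  17P = O

ord(P) = 17


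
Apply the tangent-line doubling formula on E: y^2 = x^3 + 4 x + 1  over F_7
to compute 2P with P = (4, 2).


Doubling: s = (3 x1^2 + a) / (2 y1)
s = (3*4^2 + 4) / (2*2) mod 7 = 6
x3 = s^2 - 2 x1 mod 7 = 6^2 - 2*4 = 0
y3 = s (x1 - x3) - y1 mod 7 = 6 * (4 - 0) - 2 = 1

2P = (0, 1)


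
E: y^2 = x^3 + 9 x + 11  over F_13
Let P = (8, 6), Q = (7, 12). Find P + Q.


P != Q, so use the chord formula.
s = (y2 - y1) / (x2 - x1) = (6) / (12) mod 13 = 7
x3 = s^2 - x1 - x2 mod 13 = 7^2 - 8 - 7 = 8
y3 = s (x1 - x3) - y1 mod 13 = 7 * (8 - 8) - 6 = 7

P + Q = (8, 7)


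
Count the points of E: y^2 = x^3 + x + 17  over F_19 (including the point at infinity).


For each x in F_19, count y with y^2 = x^3 + 1 x + 17 mod 19:
  x = 0: RHS = 17, y in [6, 13]  -> 2 point(s)
  x = 1: RHS = 0, y in [0]  -> 1 point(s)
  x = 3: RHS = 9, y in [3, 16]  -> 2 point(s)
  x = 4: RHS = 9, y in [3, 16]  -> 2 point(s)
  x = 6: RHS = 11, y in [7, 12]  -> 2 point(s)
  x = 7: RHS = 6, y in [5, 14]  -> 2 point(s)
  x = 8: RHS = 5, y in [9, 10]  -> 2 point(s)
  x = 10: RHS = 1, y in [1, 18]  -> 2 point(s)
  x = 12: RHS = 9, y in [3, 16]  -> 2 point(s)
  x = 13: RHS = 4, y in [2, 17]  -> 2 point(s)
  x = 14: RHS = 1, y in [1, 18]  -> 2 point(s)
  x = 15: RHS = 6, y in [5, 14]  -> 2 point(s)
  x = 16: RHS = 6, y in [5, 14]  -> 2 point(s)
  x = 17: RHS = 7, y in [8, 11]  -> 2 point(s)
Affine points: 27. Add the point at infinity: total = 28.

#E(F_19) = 28


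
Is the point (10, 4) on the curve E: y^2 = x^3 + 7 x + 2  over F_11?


Check whether y^2 = x^3 + 7 x + 2 (mod 11) for (x, y) = (10, 4).
LHS: y^2 = 4^2 mod 11 = 5
RHS: x^3 + 7 x + 2 = 10^3 + 7*10 + 2 mod 11 = 5
LHS = RHS

Yes, on the curve


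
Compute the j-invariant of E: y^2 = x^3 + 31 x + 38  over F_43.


Delta = -16(4 a^3 + 27 b^2) mod 43 = 32
-1728 * (4 a)^3 = -1728 * (4*31)^3 mod 43 = 11
j = 11 * 32^(-1) mod 43 = 42

j = 42 (mod 43)


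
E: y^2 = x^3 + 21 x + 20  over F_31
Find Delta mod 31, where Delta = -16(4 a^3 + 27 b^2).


4 a^3 + 27 b^2 = 4*21^3 + 27*20^2 = 37044 + 10800 = 47844
Delta = -16 * (47844) = -765504
Delta mod 31 = 10

Delta = 10 (mod 31)
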